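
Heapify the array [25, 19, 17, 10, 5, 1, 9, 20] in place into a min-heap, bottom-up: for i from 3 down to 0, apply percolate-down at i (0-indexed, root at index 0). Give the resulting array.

sift down from index 3: already satisfies heap property
sift down from index 2:
  17 vs smaller child 1 at index 5, swap → [25, 19, 1, 10, 5, 17, 9, 20]
sift down from index 1:
  19 vs smaller child 5 at index 4, swap → [25, 5, 1, 10, 19, 17, 9, 20]
sift down from index 0:
  25 vs smaller child 1 at index 2, swap → [1, 5, 25, 10, 19, 17, 9, 20]
  25 vs smaller child 9 at index 6, swap → [1, 5, 9, 10, 19, 17, 25, 20]

[1, 5, 9, 10, 19, 17, 25, 20]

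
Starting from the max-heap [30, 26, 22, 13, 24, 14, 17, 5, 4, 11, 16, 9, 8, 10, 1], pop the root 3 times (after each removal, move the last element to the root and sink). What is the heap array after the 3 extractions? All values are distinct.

extract-max #1 returns 30:
  remove root 30; move last element 1 to root → [1, 26, 22, 13, 24, 14, 17, 5, 4, 11, 16, 9, 8, 10]
  1 vs larger child 26 at index 1, swap → [26, 1, 22, 13, 24, 14, 17, 5, 4, 11, 16, 9, 8, 10]
  1 vs larger child 24 at index 4, swap → [26, 24, 22, 13, 1, 14, 17, 5, 4, 11, 16, 9, 8, 10]
  1 vs larger child 16 at index 10, swap → [26, 24, 22, 13, 16, 14, 17, 5, 4, 11, 1, 9, 8, 10]
extract-max #2 returns 26:
  remove root 26; move last element 10 to root → [10, 24, 22, 13, 16, 14, 17, 5, 4, 11, 1, 9, 8]
  10 vs larger child 24 at index 1, swap → [24, 10, 22, 13, 16, 14, 17, 5, 4, 11, 1, 9, 8]
  10 vs larger child 16 at index 4, swap → [24, 16, 22, 13, 10, 14, 17, 5, 4, 11, 1, 9, 8]
  10 vs larger child 11 at index 9, swap → [24, 16, 22, 13, 11, 14, 17, 5, 4, 10, 1, 9, 8]
extract-max #3 returns 24:
  remove root 24; move last element 8 to root → [8, 16, 22, 13, 11, 14, 17, 5, 4, 10, 1, 9]
  8 vs larger child 22 at index 2, swap → [22, 16, 8, 13, 11, 14, 17, 5, 4, 10, 1, 9]
  8 vs larger child 17 at index 6, swap → [22, 16, 17, 13, 11, 14, 8, 5, 4, 10, 1, 9]

[22, 16, 17, 13, 11, 14, 8, 5, 4, 10, 1, 9]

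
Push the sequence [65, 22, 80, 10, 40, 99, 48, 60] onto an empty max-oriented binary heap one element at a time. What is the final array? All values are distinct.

[99, 60, 80, 40, 22, 65, 48, 10]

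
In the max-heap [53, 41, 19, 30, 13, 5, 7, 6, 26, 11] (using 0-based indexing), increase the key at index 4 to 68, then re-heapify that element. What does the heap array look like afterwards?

set index 4 from 13 to 68 → [53, 41, 19, 30, 68, 5, 7, 6, 26, 11]
68 > parent 41 at index 1, swap → [53, 68, 19, 30, 41, 5, 7, 6, 26, 11]
68 > parent 53 at index 0, swap → [68, 53, 19, 30, 41, 5, 7, 6, 26, 11]

[68, 53, 19, 30, 41, 5, 7, 6, 26, 11]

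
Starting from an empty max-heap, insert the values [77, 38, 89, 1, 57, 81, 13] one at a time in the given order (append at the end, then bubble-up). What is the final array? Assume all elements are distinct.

[89, 57, 81, 1, 38, 77, 13]

Insert 77:
  append 77 at index 0 → [77] (no swap needed)
Insert 38:
  append 38 at index 1 → [77, 38] (no swap needed)
Insert 89:
  append 89 at index 2 → [77, 38, 89]
  89 > parent 77 at index 0, swap → [89, 38, 77]
Insert 1:
  append 1 at index 3 → [89, 38, 77, 1] (no swap needed)
Insert 57:
  append 57 at index 4 → [89, 38, 77, 1, 57]
  57 > parent 38 at index 1, swap → [89, 57, 77, 1, 38]
Insert 81:
  append 81 at index 5 → [89, 57, 77, 1, 38, 81]
  81 > parent 77 at index 2, swap → [89, 57, 81, 1, 38, 77]
Insert 13:
  append 13 at index 6 → [89, 57, 81, 1, 38, 77, 13] (no swap needed)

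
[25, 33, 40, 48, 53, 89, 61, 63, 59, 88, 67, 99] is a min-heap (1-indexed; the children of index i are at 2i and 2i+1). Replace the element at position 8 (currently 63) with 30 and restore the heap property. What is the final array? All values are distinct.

[25, 30, 40, 33, 53, 89, 61, 48, 59, 88, 67, 99]

set index 8 from 63 to 30 → [25, 33, 40, 48, 53, 89, 61, 30, 59, 88, 67, 99]
30 < parent 48 at index 4, swap → [25, 33, 40, 30, 53, 89, 61, 48, 59, 88, 67, 99]
30 < parent 33 at index 2, swap → [25, 30, 40, 33, 53, 89, 61, 48, 59, 88, 67, 99]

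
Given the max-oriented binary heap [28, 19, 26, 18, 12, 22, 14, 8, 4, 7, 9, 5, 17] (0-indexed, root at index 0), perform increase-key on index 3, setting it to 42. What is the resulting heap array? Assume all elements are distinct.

set index 3 from 18 to 42 → [28, 19, 26, 42, 12, 22, 14, 8, 4, 7, 9, 5, 17]
42 > parent 19 at index 1, swap → [28, 42, 26, 19, 12, 22, 14, 8, 4, 7, 9, 5, 17]
42 > parent 28 at index 0, swap → [42, 28, 26, 19, 12, 22, 14, 8, 4, 7, 9, 5, 17]

[42, 28, 26, 19, 12, 22, 14, 8, 4, 7, 9, 5, 17]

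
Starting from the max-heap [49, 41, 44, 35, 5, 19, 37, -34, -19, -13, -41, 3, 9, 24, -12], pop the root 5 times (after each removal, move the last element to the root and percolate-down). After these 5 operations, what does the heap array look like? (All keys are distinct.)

[24, 5, 19, -12, 3, -41, 9, -34, -19, -13]

extract-max #1 returns 49:
  remove root 49; move last element -12 to root → [-12, 41, 44, 35, 5, 19, 37, -34, -19, -13, -41, 3, 9, 24]
  -12 vs larger child 44 at index 2, swap → [44, 41, -12, 35, 5, 19, 37, -34, -19, -13, -41, 3, 9, 24]
  -12 vs larger child 37 at index 6, swap → [44, 41, 37, 35, 5, 19, -12, -34, -19, -13, -41, 3, 9, 24]
  -12 vs only child 24 at index 13, swap → [44, 41, 37, 35, 5, 19, 24, -34, -19, -13, -41, 3, 9, -12]
extract-max #2 returns 44:
  remove root 44; move last element -12 to root → [-12, 41, 37, 35, 5, 19, 24, -34, -19, -13, -41, 3, 9]
  -12 vs larger child 41 at index 1, swap → [41, -12, 37, 35, 5, 19, 24, -34, -19, -13, -41, 3, 9]
  -12 vs larger child 35 at index 3, swap → [41, 35, 37, -12, 5, 19, 24, -34, -19, -13, -41, 3, 9]
extract-max #3 returns 41:
  remove root 41; move last element 9 to root → [9, 35, 37, -12, 5, 19, 24, -34, -19, -13, -41, 3]
  9 vs larger child 37 at index 2, swap → [37, 35, 9, -12, 5, 19, 24, -34, -19, -13, -41, 3]
  9 vs larger child 24 at index 6, swap → [37, 35, 24, -12, 5, 19, 9, -34, -19, -13, -41, 3]
extract-max #4 returns 37:
  remove root 37; move last element 3 to root → [3, 35, 24, -12, 5, 19, 9, -34, -19, -13, -41]
  3 vs larger child 35 at index 1, swap → [35, 3, 24, -12, 5, 19, 9, -34, -19, -13, -41]
  3 vs larger child 5 at index 4, swap → [35, 5, 24, -12, 3, 19, 9, -34, -19, -13, -41]
extract-max #5 returns 35:
  remove root 35; move last element -41 to root → [-41, 5, 24, -12, 3, 19, 9, -34, -19, -13]
  -41 vs larger child 24 at index 2, swap → [24, 5, -41, -12, 3, 19, 9, -34, -19, -13]
  -41 vs larger child 19 at index 5, swap → [24, 5, 19, -12, 3, -41, 9, -34, -19, -13]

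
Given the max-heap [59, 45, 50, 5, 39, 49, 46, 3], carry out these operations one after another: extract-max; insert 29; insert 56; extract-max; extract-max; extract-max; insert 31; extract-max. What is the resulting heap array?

extract-max → returns 59:
  remove root 59; move last element 3 to root → [3, 45, 50, 5, 39, 49, 46]
  3 vs larger child 50 at index 2, swap → [50, 45, 3, 5, 39, 49, 46]
  3 vs larger child 49 at index 5, swap → [50, 45, 49, 5, 39, 3, 46]
insert 29:
  append 29 at index 7 → [50, 45, 49, 5, 39, 3, 46, 29]
  29 > parent 5 at index 3, swap → [50, 45, 49, 29, 39, 3, 46, 5]
insert 56:
  append 56 at index 8 → [50, 45, 49, 29, 39, 3, 46, 5, 56]
  56 > parent 29 at index 3, swap → [50, 45, 49, 56, 39, 3, 46, 5, 29]
  56 > parent 45 at index 1, swap → [50, 56, 49, 45, 39, 3, 46, 5, 29]
  56 > parent 50 at index 0, swap → [56, 50, 49, 45, 39, 3, 46, 5, 29]
extract-max → returns 56:
  remove root 56; move last element 29 to root → [29, 50, 49, 45, 39, 3, 46, 5]
  29 vs larger child 50 at index 1, swap → [50, 29, 49, 45, 39, 3, 46, 5]
  29 vs larger child 45 at index 3, swap → [50, 45, 49, 29, 39, 3, 46, 5]
extract-max → returns 50:
  remove root 50; move last element 5 to root → [5, 45, 49, 29, 39, 3, 46]
  5 vs larger child 49 at index 2, swap → [49, 45, 5, 29, 39, 3, 46]
  5 vs larger child 46 at index 6, swap → [49, 45, 46, 29, 39, 3, 5]
extract-max → returns 49:
  remove root 49; move last element 5 to root → [5, 45, 46, 29, 39, 3]
  5 vs larger child 46 at index 2, swap → [46, 45, 5, 29, 39, 3]
insert 31:
  append 31 at index 6 → [46, 45, 5, 29, 39, 3, 31]
  31 > parent 5 at index 2, swap → [46, 45, 31, 29, 39, 3, 5]
extract-max → returns 46:
  remove root 46; move last element 5 to root → [5, 45, 31, 29, 39, 3]
  5 vs larger child 45 at index 1, swap → [45, 5, 31, 29, 39, 3]
  5 vs larger child 39 at index 4, swap → [45, 39, 31, 29, 5, 3]

[45, 39, 31, 29, 5, 3]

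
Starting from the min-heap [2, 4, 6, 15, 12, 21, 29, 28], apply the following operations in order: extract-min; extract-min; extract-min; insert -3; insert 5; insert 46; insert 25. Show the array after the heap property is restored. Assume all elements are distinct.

extract-min → returns 2:
  remove root 2; move last element 28 to root → [28, 4, 6, 15, 12, 21, 29]
  28 vs smaller child 4 at index 1, swap → [4, 28, 6, 15, 12, 21, 29]
  28 vs smaller child 12 at index 4, swap → [4, 12, 6, 15, 28, 21, 29]
extract-min → returns 4:
  remove root 4; move last element 29 to root → [29, 12, 6, 15, 28, 21]
  29 vs smaller child 6 at index 2, swap → [6, 12, 29, 15, 28, 21]
  29 vs only child 21 at index 5, swap → [6, 12, 21, 15, 28, 29]
extract-min → returns 6:
  remove root 6; move last element 29 to root → [29, 12, 21, 15, 28]
  29 vs smaller child 12 at index 1, swap → [12, 29, 21, 15, 28]
  29 vs smaller child 15 at index 3, swap → [12, 15, 21, 29, 28]
insert -3:
  append -3 at index 5 → [12, 15, 21, 29, 28, -3]
  -3 < parent 21 at index 2, swap → [12, 15, -3, 29, 28, 21]
  -3 < parent 12 at index 0, swap → [-3, 15, 12, 29, 28, 21]
insert 5:
  append 5 at index 6 → [-3, 15, 12, 29, 28, 21, 5]
  5 < parent 12 at index 2, swap → [-3, 15, 5, 29, 28, 21, 12]
insert 46:
  append 46 at index 7 → [-3, 15, 5, 29, 28, 21, 12, 46] (no swap needed)
insert 25:
  append 25 at index 8 → [-3, 15, 5, 29, 28, 21, 12, 46, 25]
  25 < parent 29 at index 3, swap → [-3, 15, 5, 25, 28, 21, 12, 46, 29]

[-3, 15, 5, 25, 28, 21, 12, 46, 29]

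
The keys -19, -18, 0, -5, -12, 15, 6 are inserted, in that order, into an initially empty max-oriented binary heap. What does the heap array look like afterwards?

[15, -5, 6, -19, -12, -18, 0]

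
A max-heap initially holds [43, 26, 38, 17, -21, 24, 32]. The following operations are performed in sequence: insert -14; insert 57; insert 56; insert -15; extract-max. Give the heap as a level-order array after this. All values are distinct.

[56, 43, 38, 26, -15, 24, 32, -14, 17, -21]

insert -14:
  append -14 at index 7 → [43, 26, 38, 17, -21, 24, 32, -14] (no swap needed)
insert 57:
  append 57 at index 8 → [43, 26, 38, 17, -21, 24, 32, -14, 57]
  57 > parent 17 at index 3, swap → [43, 26, 38, 57, -21, 24, 32, -14, 17]
  57 > parent 26 at index 1, swap → [43, 57, 38, 26, -21, 24, 32, -14, 17]
  57 > parent 43 at index 0, swap → [57, 43, 38, 26, -21, 24, 32, -14, 17]
insert 56:
  append 56 at index 9 → [57, 43, 38, 26, -21, 24, 32, -14, 17, 56]
  56 > parent -21 at index 4, swap → [57, 43, 38, 26, 56, 24, 32, -14, 17, -21]
  56 > parent 43 at index 1, swap → [57, 56, 38, 26, 43, 24, 32, -14, 17, -21]
insert -15:
  append -15 at index 10 → [57, 56, 38, 26, 43, 24, 32, -14, 17, -21, -15] (no swap needed)
extract-max → returns 57:
  remove root 57; move last element -15 to root → [-15, 56, 38, 26, 43, 24, 32, -14, 17, -21]
  -15 vs larger child 56 at index 1, swap → [56, -15, 38, 26, 43, 24, 32, -14, 17, -21]
  -15 vs larger child 43 at index 4, swap → [56, 43, 38, 26, -15, 24, 32, -14, 17, -21]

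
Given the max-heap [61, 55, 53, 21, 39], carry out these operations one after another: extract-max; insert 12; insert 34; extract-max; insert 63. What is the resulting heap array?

extract-max → returns 61:
  remove root 61; move last element 39 to root → [39, 55, 53, 21]
  39 vs larger child 55 at index 1, swap → [55, 39, 53, 21]
insert 12:
  append 12 at index 4 → [55, 39, 53, 21, 12] (no swap needed)
insert 34:
  append 34 at index 5 → [55, 39, 53, 21, 12, 34] (no swap needed)
extract-max → returns 55:
  remove root 55; move last element 34 to root → [34, 39, 53, 21, 12]
  34 vs larger child 53 at index 2, swap → [53, 39, 34, 21, 12]
insert 63:
  append 63 at index 5 → [53, 39, 34, 21, 12, 63]
  63 > parent 34 at index 2, swap → [53, 39, 63, 21, 12, 34]
  63 > parent 53 at index 0, swap → [63, 39, 53, 21, 12, 34]

[63, 39, 53, 21, 12, 34]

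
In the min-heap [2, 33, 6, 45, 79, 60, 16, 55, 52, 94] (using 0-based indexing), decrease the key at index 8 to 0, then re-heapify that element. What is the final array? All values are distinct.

[0, 2, 6, 33, 79, 60, 16, 55, 45, 94]

set index 8 from 52 to 0 → [2, 33, 6, 45, 79, 60, 16, 55, 0, 94]
0 < parent 45 at index 3, swap → [2, 33, 6, 0, 79, 60, 16, 55, 45, 94]
0 < parent 33 at index 1, swap → [2, 0, 6, 33, 79, 60, 16, 55, 45, 94]
0 < parent 2 at index 0, swap → [0, 2, 6, 33, 79, 60, 16, 55, 45, 94]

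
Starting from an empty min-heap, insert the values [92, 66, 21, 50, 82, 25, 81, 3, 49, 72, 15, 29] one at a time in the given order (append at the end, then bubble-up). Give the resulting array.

Insert 92:
  append 92 at index 0 → [92] (no swap needed)
Insert 66:
  append 66 at index 1 → [92, 66]
  66 < parent 92 at index 0, swap → [66, 92]
Insert 21:
  append 21 at index 2 → [66, 92, 21]
  21 < parent 66 at index 0, swap → [21, 92, 66]
Insert 50:
  append 50 at index 3 → [21, 92, 66, 50]
  50 < parent 92 at index 1, swap → [21, 50, 66, 92]
Insert 82:
  append 82 at index 4 → [21, 50, 66, 92, 82] (no swap needed)
Insert 25:
  append 25 at index 5 → [21, 50, 66, 92, 82, 25]
  25 < parent 66 at index 2, swap → [21, 50, 25, 92, 82, 66]
Insert 81:
  append 81 at index 6 → [21, 50, 25, 92, 82, 66, 81] (no swap needed)
Insert 3:
  append 3 at index 7 → [21, 50, 25, 92, 82, 66, 81, 3]
  3 < parent 92 at index 3, swap → [21, 50, 25, 3, 82, 66, 81, 92]
  3 < parent 50 at index 1, swap → [21, 3, 25, 50, 82, 66, 81, 92]
  3 < parent 21 at index 0, swap → [3, 21, 25, 50, 82, 66, 81, 92]
Insert 49:
  append 49 at index 8 → [3, 21, 25, 50, 82, 66, 81, 92, 49]
  49 < parent 50 at index 3, swap → [3, 21, 25, 49, 82, 66, 81, 92, 50]
Insert 72:
  append 72 at index 9 → [3, 21, 25, 49, 82, 66, 81, 92, 50, 72]
  72 < parent 82 at index 4, swap → [3, 21, 25, 49, 72, 66, 81, 92, 50, 82]
Insert 15:
  append 15 at index 10 → [3, 21, 25, 49, 72, 66, 81, 92, 50, 82, 15]
  15 < parent 72 at index 4, swap → [3, 21, 25, 49, 15, 66, 81, 92, 50, 82, 72]
  15 < parent 21 at index 1, swap → [3, 15, 25, 49, 21, 66, 81, 92, 50, 82, 72]
Insert 29:
  append 29 at index 11 → [3, 15, 25, 49, 21, 66, 81, 92, 50, 82, 72, 29]
  29 < parent 66 at index 5, swap → [3, 15, 25, 49, 21, 29, 81, 92, 50, 82, 72, 66]

[3, 15, 25, 49, 21, 29, 81, 92, 50, 82, 72, 66]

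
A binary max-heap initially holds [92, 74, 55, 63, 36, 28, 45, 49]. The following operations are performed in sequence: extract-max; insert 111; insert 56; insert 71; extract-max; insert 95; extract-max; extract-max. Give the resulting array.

[71, 63, 55, 56, 36, 28, 45, 49]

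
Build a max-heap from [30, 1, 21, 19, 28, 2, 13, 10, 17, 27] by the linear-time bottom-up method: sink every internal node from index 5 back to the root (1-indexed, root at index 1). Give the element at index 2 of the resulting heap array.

sift down from index 5: already satisfies heap property
sift down from index 4: already satisfies heap property
sift down from index 3: already satisfies heap property
sift down from index 2:
  1 vs larger child 28 at index 5, swap → [30, 28, 21, 19, 1, 2, 13, 10, 17, 27]
  1 vs only child 27 at index 10, swap → [30, 28, 21, 19, 27, 2, 13, 10, 17, 1]
sift down from index 1: already satisfies heap property
resulting array: [30, 28, 21, 19, 27, 2, 13, 10, 17, 1]

28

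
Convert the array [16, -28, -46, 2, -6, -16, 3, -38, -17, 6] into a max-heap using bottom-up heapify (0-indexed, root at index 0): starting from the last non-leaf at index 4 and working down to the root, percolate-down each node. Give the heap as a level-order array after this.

sift down from index 4:
  -6 vs only child 6 at index 9, swap → [16, -28, -46, 2, 6, -16, 3, -38, -17, -6]
sift down from index 3: already satisfies heap property
sift down from index 2:
  -46 vs larger child 3 at index 6, swap → [16, -28, 3, 2, 6, -16, -46, -38, -17, -6]
sift down from index 1:
  -28 vs larger child 6 at index 4, swap → [16, 6, 3, 2, -28, -16, -46, -38, -17, -6]
  -28 vs only child -6 at index 9, swap → [16, 6, 3, 2, -6, -16, -46, -38, -17, -28]
sift down from index 0: already satisfies heap property

[16, 6, 3, 2, -6, -16, -46, -38, -17, -28]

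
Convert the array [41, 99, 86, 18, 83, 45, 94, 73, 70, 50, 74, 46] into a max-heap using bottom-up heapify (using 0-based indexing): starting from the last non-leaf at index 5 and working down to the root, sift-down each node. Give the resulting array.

[99, 83, 94, 73, 74, 46, 86, 18, 70, 50, 41, 45]

sift down from index 5:
  45 vs only child 46 at index 11, swap → [41, 99, 86, 18, 83, 46, 94, 73, 70, 50, 74, 45]
sift down from index 4: already satisfies heap property
sift down from index 3:
  18 vs larger child 73 at index 7, swap → [41, 99, 86, 73, 83, 46, 94, 18, 70, 50, 74, 45]
sift down from index 2:
  86 vs larger child 94 at index 6, swap → [41, 99, 94, 73, 83, 46, 86, 18, 70, 50, 74, 45]
sift down from index 1: already satisfies heap property
sift down from index 0:
  41 vs larger child 99 at index 1, swap → [99, 41, 94, 73, 83, 46, 86, 18, 70, 50, 74, 45]
  41 vs larger child 83 at index 4, swap → [99, 83, 94, 73, 41, 46, 86, 18, 70, 50, 74, 45]
  41 vs larger child 74 at index 10, swap → [99, 83, 94, 73, 74, 46, 86, 18, 70, 50, 41, 45]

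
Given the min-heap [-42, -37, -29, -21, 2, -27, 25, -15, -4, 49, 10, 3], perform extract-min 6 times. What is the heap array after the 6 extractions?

extract-min #1 returns -42:
  remove root -42; move last element 3 to root → [3, -37, -29, -21, 2, -27, 25, -15, -4, 49, 10]
  3 vs smaller child -37 at index 1, swap → [-37, 3, -29, -21, 2, -27, 25, -15, -4, 49, 10]
  3 vs smaller child -21 at index 3, swap → [-37, -21, -29, 3, 2, -27, 25, -15, -4, 49, 10]
  3 vs smaller child -15 at index 7, swap → [-37, -21, -29, -15, 2, -27, 25, 3, -4, 49, 10]
extract-min #2 returns -37:
  remove root -37; move last element 10 to root → [10, -21, -29, -15, 2, -27, 25, 3, -4, 49]
  10 vs smaller child -29 at index 2, swap → [-29, -21, 10, -15, 2, -27, 25, 3, -4, 49]
  10 vs smaller child -27 at index 5, swap → [-29, -21, -27, -15, 2, 10, 25, 3, -4, 49]
extract-min #3 returns -29:
  remove root -29; move last element 49 to root → [49, -21, -27, -15, 2, 10, 25, 3, -4]
  49 vs smaller child -27 at index 2, swap → [-27, -21, 49, -15, 2, 10, 25, 3, -4]
  49 vs smaller child 10 at index 5, swap → [-27, -21, 10, -15, 2, 49, 25, 3, -4]
extract-min #4 returns -27:
  remove root -27; move last element -4 to root → [-4, -21, 10, -15, 2, 49, 25, 3]
  -4 vs smaller child -21 at index 1, swap → [-21, -4, 10, -15, 2, 49, 25, 3]
  -4 vs smaller child -15 at index 3, swap → [-21, -15, 10, -4, 2, 49, 25, 3]
extract-min #5 returns -21:
  remove root -21; move last element 3 to root → [3, -15, 10, -4, 2, 49, 25]
  3 vs smaller child -15 at index 1, swap → [-15, 3, 10, -4, 2, 49, 25]
  3 vs smaller child -4 at index 3, swap → [-15, -4, 10, 3, 2, 49, 25]
extract-min #6 returns -15:
  remove root -15; move last element 25 to root → [25, -4, 10, 3, 2, 49]
  25 vs smaller child -4 at index 1, swap → [-4, 25, 10, 3, 2, 49]
  25 vs smaller child 2 at index 4, swap → [-4, 2, 10, 3, 25, 49]

[-4, 2, 10, 3, 25, 49]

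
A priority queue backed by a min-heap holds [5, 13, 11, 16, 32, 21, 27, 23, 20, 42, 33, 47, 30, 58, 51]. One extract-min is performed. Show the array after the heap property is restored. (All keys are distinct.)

[11, 13, 21, 16, 32, 30, 27, 23, 20, 42, 33, 47, 51, 58]

remove root 5; move last element 51 to root → [51, 13, 11, 16, 32, 21, 27, 23, 20, 42, 33, 47, 30, 58]
51 vs smaller child 11 at index 2, swap → [11, 13, 51, 16, 32, 21, 27, 23, 20, 42, 33, 47, 30, 58]
51 vs smaller child 21 at index 5, swap → [11, 13, 21, 16, 32, 51, 27, 23, 20, 42, 33, 47, 30, 58]
51 vs smaller child 30 at index 12, swap → [11, 13, 21, 16, 32, 30, 27, 23, 20, 42, 33, 47, 51, 58]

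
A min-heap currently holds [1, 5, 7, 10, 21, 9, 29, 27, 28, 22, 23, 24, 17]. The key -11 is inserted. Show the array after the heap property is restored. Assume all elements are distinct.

append -11 at index 13 → [1, 5, 7, 10, 21, 9, 29, 27, 28, 22, 23, 24, 17, -11]
-11 < parent 29 at index 6, swap → [1, 5, 7, 10, 21, 9, -11, 27, 28, 22, 23, 24, 17, 29]
-11 < parent 7 at index 2, swap → [1, 5, -11, 10, 21, 9, 7, 27, 28, 22, 23, 24, 17, 29]
-11 < parent 1 at index 0, swap → [-11, 5, 1, 10, 21, 9, 7, 27, 28, 22, 23, 24, 17, 29]

[-11, 5, 1, 10, 21, 9, 7, 27, 28, 22, 23, 24, 17, 29]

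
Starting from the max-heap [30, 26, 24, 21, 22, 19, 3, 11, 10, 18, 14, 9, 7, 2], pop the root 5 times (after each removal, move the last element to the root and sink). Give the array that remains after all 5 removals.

[19, 18, 9, 11, 14, 2, 3, 7, 10]

extract-max #1 returns 30:
  remove root 30; move last element 2 to root → [2, 26, 24, 21, 22, 19, 3, 11, 10, 18, 14, 9, 7]
  2 vs larger child 26 at index 1, swap → [26, 2, 24, 21, 22, 19, 3, 11, 10, 18, 14, 9, 7]
  2 vs larger child 22 at index 4, swap → [26, 22, 24, 21, 2, 19, 3, 11, 10, 18, 14, 9, 7]
  2 vs larger child 18 at index 9, swap → [26, 22, 24, 21, 18, 19, 3, 11, 10, 2, 14, 9, 7]
extract-max #2 returns 26:
  remove root 26; move last element 7 to root → [7, 22, 24, 21, 18, 19, 3, 11, 10, 2, 14, 9]
  7 vs larger child 24 at index 2, swap → [24, 22, 7, 21, 18, 19, 3, 11, 10, 2, 14, 9]
  7 vs larger child 19 at index 5, swap → [24, 22, 19, 21, 18, 7, 3, 11, 10, 2, 14, 9]
  7 vs only child 9 at index 11, swap → [24, 22, 19, 21, 18, 9, 3, 11, 10, 2, 14, 7]
extract-max #3 returns 24:
  remove root 24; move last element 7 to root → [7, 22, 19, 21, 18, 9, 3, 11, 10, 2, 14]
  7 vs larger child 22 at index 1, swap → [22, 7, 19, 21, 18, 9, 3, 11, 10, 2, 14]
  7 vs larger child 21 at index 3, swap → [22, 21, 19, 7, 18, 9, 3, 11, 10, 2, 14]
  7 vs larger child 11 at index 7, swap → [22, 21, 19, 11, 18, 9, 3, 7, 10, 2, 14]
extract-max #4 returns 22:
  remove root 22; move last element 14 to root → [14, 21, 19, 11, 18, 9, 3, 7, 10, 2]
  14 vs larger child 21 at index 1, swap → [21, 14, 19, 11, 18, 9, 3, 7, 10, 2]
  14 vs larger child 18 at index 4, swap → [21, 18, 19, 11, 14, 9, 3, 7, 10, 2]
extract-max #5 returns 21:
  remove root 21; move last element 2 to root → [2, 18, 19, 11, 14, 9, 3, 7, 10]
  2 vs larger child 19 at index 2, swap → [19, 18, 2, 11, 14, 9, 3, 7, 10]
  2 vs larger child 9 at index 5, swap → [19, 18, 9, 11, 14, 2, 3, 7, 10]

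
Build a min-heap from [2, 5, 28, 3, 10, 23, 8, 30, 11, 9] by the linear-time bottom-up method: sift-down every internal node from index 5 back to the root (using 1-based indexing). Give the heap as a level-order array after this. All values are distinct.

[2, 3, 8, 5, 9, 23, 28, 30, 11, 10]

sift down from index 5:
  10 vs only child 9 at index 10, swap → [2, 5, 28, 3, 9, 23, 8, 30, 11, 10]
sift down from index 4: already satisfies heap property
sift down from index 3:
  28 vs smaller child 8 at index 7, swap → [2, 5, 8, 3, 9, 23, 28, 30, 11, 10]
sift down from index 2:
  5 vs smaller child 3 at index 4, swap → [2, 3, 8, 5, 9, 23, 28, 30, 11, 10]
sift down from index 1: already satisfies heap property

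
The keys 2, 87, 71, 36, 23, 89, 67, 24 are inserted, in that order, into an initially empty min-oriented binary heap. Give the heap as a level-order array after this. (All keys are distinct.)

[2, 23, 67, 24, 36, 89, 71, 87]

Insert 2:
  append 2 at index 0 → [2] (no swap needed)
Insert 87:
  append 87 at index 1 → [2, 87] (no swap needed)
Insert 71:
  append 71 at index 2 → [2, 87, 71] (no swap needed)
Insert 36:
  append 36 at index 3 → [2, 87, 71, 36]
  36 < parent 87 at index 1, swap → [2, 36, 71, 87]
Insert 23:
  append 23 at index 4 → [2, 36, 71, 87, 23]
  23 < parent 36 at index 1, swap → [2, 23, 71, 87, 36]
Insert 89:
  append 89 at index 5 → [2, 23, 71, 87, 36, 89] (no swap needed)
Insert 67:
  append 67 at index 6 → [2, 23, 71, 87, 36, 89, 67]
  67 < parent 71 at index 2, swap → [2, 23, 67, 87, 36, 89, 71]
Insert 24:
  append 24 at index 7 → [2, 23, 67, 87, 36, 89, 71, 24]
  24 < parent 87 at index 3, swap → [2, 23, 67, 24, 36, 89, 71, 87]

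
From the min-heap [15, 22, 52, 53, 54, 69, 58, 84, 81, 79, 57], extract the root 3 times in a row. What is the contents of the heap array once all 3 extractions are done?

[53, 54, 58, 57, 81, 69, 79, 84]

extract-min #1 returns 15:
  remove root 15; move last element 57 to root → [57, 22, 52, 53, 54, 69, 58, 84, 81, 79]
  57 vs smaller child 22 at index 1, swap → [22, 57, 52, 53, 54, 69, 58, 84, 81, 79]
  57 vs smaller child 53 at index 3, swap → [22, 53, 52, 57, 54, 69, 58, 84, 81, 79]
extract-min #2 returns 22:
  remove root 22; move last element 79 to root → [79, 53, 52, 57, 54, 69, 58, 84, 81]
  79 vs smaller child 52 at index 2, swap → [52, 53, 79, 57, 54, 69, 58, 84, 81]
  79 vs smaller child 58 at index 6, swap → [52, 53, 58, 57, 54, 69, 79, 84, 81]
extract-min #3 returns 52:
  remove root 52; move last element 81 to root → [81, 53, 58, 57, 54, 69, 79, 84]
  81 vs smaller child 53 at index 1, swap → [53, 81, 58, 57, 54, 69, 79, 84]
  81 vs smaller child 54 at index 4, swap → [53, 54, 58, 57, 81, 69, 79, 84]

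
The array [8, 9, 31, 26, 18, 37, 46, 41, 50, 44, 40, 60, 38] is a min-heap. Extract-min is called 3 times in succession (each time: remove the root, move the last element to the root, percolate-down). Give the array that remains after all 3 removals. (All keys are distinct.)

[26, 38, 31, 41, 40, 37, 46, 60, 50, 44]

extract-min #1 returns 8:
  remove root 8; move last element 38 to root → [38, 9, 31, 26, 18, 37, 46, 41, 50, 44, 40, 60]
  38 vs smaller child 9 at index 1, swap → [9, 38, 31, 26, 18, 37, 46, 41, 50, 44, 40, 60]
  38 vs smaller child 18 at index 4, swap → [9, 18, 31, 26, 38, 37, 46, 41, 50, 44, 40, 60]
extract-min #2 returns 9:
  remove root 9; move last element 60 to root → [60, 18, 31, 26, 38, 37, 46, 41, 50, 44, 40]
  60 vs smaller child 18 at index 1, swap → [18, 60, 31, 26, 38, 37, 46, 41, 50, 44, 40]
  60 vs smaller child 26 at index 3, swap → [18, 26, 31, 60, 38, 37, 46, 41, 50, 44, 40]
  60 vs smaller child 41 at index 7, swap → [18, 26, 31, 41, 38, 37, 46, 60, 50, 44, 40]
extract-min #3 returns 18:
  remove root 18; move last element 40 to root → [40, 26, 31, 41, 38, 37, 46, 60, 50, 44]
  40 vs smaller child 26 at index 1, swap → [26, 40, 31, 41, 38, 37, 46, 60, 50, 44]
  40 vs smaller child 38 at index 4, swap → [26, 38, 31, 41, 40, 37, 46, 60, 50, 44]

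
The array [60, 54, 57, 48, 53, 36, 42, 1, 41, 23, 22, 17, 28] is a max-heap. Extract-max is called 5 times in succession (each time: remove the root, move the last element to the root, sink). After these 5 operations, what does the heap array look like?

extract-max #1 returns 60:
  remove root 60; move last element 28 to root → [28, 54, 57, 48, 53, 36, 42, 1, 41, 23, 22, 17]
  28 vs larger child 57 at index 2, swap → [57, 54, 28, 48, 53, 36, 42, 1, 41, 23, 22, 17]
  28 vs larger child 42 at index 6, swap → [57, 54, 42, 48, 53, 36, 28, 1, 41, 23, 22, 17]
extract-max #2 returns 57:
  remove root 57; move last element 17 to root → [17, 54, 42, 48, 53, 36, 28, 1, 41, 23, 22]
  17 vs larger child 54 at index 1, swap → [54, 17, 42, 48, 53, 36, 28, 1, 41, 23, 22]
  17 vs larger child 53 at index 4, swap → [54, 53, 42, 48, 17, 36, 28, 1, 41, 23, 22]
  17 vs larger child 23 at index 9, swap → [54, 53, 42, 48, 23, 36, 28, 1, 41, 17, 22]
extract-max #3 returns 54:
  remove root 54; move last element 22 to root → [22, 53, 42, 48, 23, 36, 28, 1, 41, 17]
  22 vs larger child 53 at index 1, swap → [53, 22, 42, 48, 23, 36, 28, 1, 41, 17]
  22 vs larger child 48 at index 3, swap → [53, 48, 42, 22, 23, 36, 28, 1, 41, 17]
  22 vs larger child 41 at index 8, swap → [53, 48, 42, 41, 23, 36, 28, 1, 22, 17]
extract-max #4 returns 53:
  remove root 53; move last element 17 to root → [17, 48, 42, 41, 23, 36, 28, 1, 22]
  17 vs larger child 48 at index 1, swap → [48, 17, 42, 41, 23, 36, 28, 1, 22]
  17 vs larger child 41 at index 3, swap → [48, 41, 42, 17, 23, 36, 28, 1, 22]
  17 vs larger child 22 at index 8, swap → [48, 41, 42, 22, 23, 36, 28, 1, 17]
extract-max #5 returns 48:
  remove root 48; move last element 17 to root → [17, 41, 42, 22, 23, 36, 28, 1]
  17 vs larger child 42 at index 2, swap → [42, 41, 17, 22, 23, 36, 28, 1]
  17 vs larger child 36 at index 5, swap → [42, 41, 36, 22, 23, 17, 28, 1]

[42, 41, 36, 22, 23, 17, 28, 1]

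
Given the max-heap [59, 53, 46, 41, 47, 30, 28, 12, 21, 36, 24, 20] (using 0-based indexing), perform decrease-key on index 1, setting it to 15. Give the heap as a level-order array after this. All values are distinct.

[59, 47, 46, 41, 36, 30, 28, 12, 21, 15, 24, 20]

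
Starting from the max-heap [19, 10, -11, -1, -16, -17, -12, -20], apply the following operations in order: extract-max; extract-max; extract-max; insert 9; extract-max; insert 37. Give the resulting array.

[37, -12, -11, -20, -16, -17]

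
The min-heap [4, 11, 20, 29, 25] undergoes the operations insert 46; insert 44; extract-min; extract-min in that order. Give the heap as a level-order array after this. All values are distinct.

insert 46:
  append 46 at index 5 → [4, 11, 20, 29, 25, 46] (no swap needed)
insert 44:
  append 44 at index 6 → [4, 11, 20, 29, 25, 46, 44] (no swap needed)
extract-min → returns 4:
  remove root 4; move last element 44 to root → [44, 11, 20, 29, 25, 46]
  44 vs smaller child 11 at index 1, swap → [11, 44, 20, 29, 25, 46]
  44 vs smaller child 25 at index 4, swap → [11, 25, 20, 29, 44, 46]
extract-min → returns 11:
  remove root 11; move last element 46 to root → [46, 25, 20, 29, 44]
  46 vs smaller child 20 at index 2, swap → [20, 25, 46, 29, 44]

[20, 25, 46, 29, 44]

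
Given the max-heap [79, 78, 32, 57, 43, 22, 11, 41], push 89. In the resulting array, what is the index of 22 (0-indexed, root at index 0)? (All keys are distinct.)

5

append 89 at index 8 → [79, 78, 32, 57, 43, 22, 11, 41, 89]
89 > parent 57 at index 3, swap → [79, 78, 32, 89, 43, 22, 11, 41, 57]
89 > parent 78 at index 1, swap → [79, 89, 32, 78, 43, 22, 11, 41, 57]
89 > parent 79 at index 0, swap → [89, 79, 32, 78, 43, 22, 11, 41, 57]
resulting array: [89, 79, 32, 78, 43, 22, 11, 41, 57]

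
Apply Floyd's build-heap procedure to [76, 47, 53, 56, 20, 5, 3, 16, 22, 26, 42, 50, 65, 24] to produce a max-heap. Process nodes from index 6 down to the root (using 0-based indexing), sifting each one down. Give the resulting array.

[76, 56, 65, 47, 42, 53, 24, 16, 22, 26, 20, 50, 5, 3]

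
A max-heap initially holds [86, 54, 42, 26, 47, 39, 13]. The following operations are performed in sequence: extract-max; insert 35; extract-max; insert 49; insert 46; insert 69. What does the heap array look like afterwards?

extract-max → returns 86:
  remove root 86; move last element 13 to root → [13, 54, 42, 26, 47, 39]
  13 vs larger child 54 at index 1, swap → [54, 13, 42, 26, 47, 39]
  13 vs larger child 47 at index 4, swap → [54, 47, 42, 26, 13, 39]
insert 35:
  append 35 at index 6 → [54, 47, 42, 26, 13, 39, 35] (no swap needed)
extract-max → returns 54:
  remove root 54; move last element 35 to root → [35, 47, 42, 26, 13, 39]
  35 vs larger child 47 at index 1, swap → [47, 35, 42, 26, 13, 39]
insert 49:
  append 49 at index 6 → [47, 35, 42, 26, 13, 39, 49]
  49 > parent 42 at index 2, swap → [47, 35, 49, 26, 13, 39, 42]
  49 > parent 47 at index 0, swap → [49, 35, 47, 26, 13, 39, 42]
insert 46:
  append 46 at index 7 → [49, 35, 47, 26, 13, 39, 42, 46]
  46 > parent 26 at index 3, swap → [49, 35, 47, 46, 13, 39, 42, 26]
  46 > parent 35 at index 1, swap → [49, 46, 47, 35, 13, 39, 42, 26]
insert 69:
  append 69 at index 8 → [49, 46, 47, 35, 13, 39, 42, 26, 69]
  69 > parent 35 at index 3, swap → [49, 46, 47, 69, 13, 39, 42, 26, 35]
  69 > parent 46 at index 1, swap → [49, 69, 47, 46, 13, 39, 42, 26, 35]
  69 > parent 49 at index 0, swap → [69, 49, 47, 46, 13, 39, 42, 26, 35]

[69, 49, 47, 46, 13, 39, 42, 26, 35]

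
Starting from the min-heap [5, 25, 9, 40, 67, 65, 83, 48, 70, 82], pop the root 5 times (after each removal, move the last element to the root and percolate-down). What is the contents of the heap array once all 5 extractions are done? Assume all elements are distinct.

[65, 67, 82, 70, 83]

extract-min #1 returns 5:
  remove root 5; move last element 82 to root → [82, 25, 9, 40, 67, 65, 83, 48, 70]
  82 vs smaller child 9 at index 2, swap → [9, 25, 82, 40, 67, 65, 83, 48, 70]
  82 vs smaller child 65 at index 5, swap → [9, 25, 65, 40, 67, 82, 83, 48, 70]
extract-min #2 returns 9:
  remove root 9; move last element 70 to root → [70, 25, 65, 40, 67, 82, 83, 48]
  70 vs smaller child 25 at index 1, swap → [25, 70, 65, 40, 67, 82, 83, 48]
  70 vs smaller child 40 at index 3, swap → [25, 40, 65, 70, 67, 82, 83, 48]
  70 vs only child 48 at index 7, swap → [25, 40, 65, 48, 67, 82, 83, 70]
extract-min #3 returns 25:
  remove root 25; move last element 70 to root → [70, 40, 65, 48, 67, 82, 83]
  70 vs smaller child 40 at index 1, swap → [40, 70, 65, 48, 67, 82, 83]
  70 vs smaller child 48 at index 3, swap → [40, 48, 65, 70, 67, 82, 83]
extract-min #4 returns 40:
  remove root 40; move last element 83 to root → [83, 48, 65, 70, 67, 82]
  83 vs smaller child 48 at index 1, swap → [48, 83, 65, 70, 67, 82]
  83 vs smaller child 67 at index 4, swap → [48, 67, 65, 70, 83, 82]
extract-min #5 returns 48:
  remove root 48; move last element 82 to root → [82, 67, 65, 70, 83]
  82 vs smaller child 65 at index 2, swap → [65, 67, 82, 70, 83]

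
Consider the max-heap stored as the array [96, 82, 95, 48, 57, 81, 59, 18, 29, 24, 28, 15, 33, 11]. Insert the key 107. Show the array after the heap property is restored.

[107, 82, 96, 48, 57, 81, 95, 18, 29, 24, 28, 15, 33, 11, 59]

append 107 at index 14 → [96, 82, 95, 48, 57, 81, 59, 18, 29, 24, 28, 15, 33, 11, 107]
107 > parent 59 at index 6, swap → [96, 82, 95, 48, 57, 81, 107, 18, 29, 24, 28, 15, 33, 11, 59]
107 > parent 95 at index 2, swap → [96, 82, 107, 48, 57, 81, 95, 18, 29, 24, 28, 15, 33, 11, 59]
107 > parent 96 at index 0, swap → [107, 82, 96, 48, 57, 81, 95, 18, 29, 24, 28, 15, 33, 11, 59]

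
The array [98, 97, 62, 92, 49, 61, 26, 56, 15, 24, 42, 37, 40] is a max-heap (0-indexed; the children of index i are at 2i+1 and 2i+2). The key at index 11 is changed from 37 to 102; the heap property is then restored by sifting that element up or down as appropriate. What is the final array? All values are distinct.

set index 11 from 37 to 102 → [98, 97, 62, 92, 49, 61, 26, 56, 15, 24, 42, 102, 40]
102 > parent 61 at index 5, swap → [98, 97, 62, 92, 49, 102, 26, 56, 15, 24, 42, 61, 40]
102 > parent 62 at index 2, swap → [98, 97, 102, 92, 49, 62, 26, 56, 15, 24, 42, 61, 40]
102 > parent 98 at index 0, swap → [102, 97, 98, 92, 49, 62, 26, 56, 15, 24, 42, 61, 40]

[102, 97, 98, 92, 49, 62, 26, 56, 15, 24, 42, 61, 40]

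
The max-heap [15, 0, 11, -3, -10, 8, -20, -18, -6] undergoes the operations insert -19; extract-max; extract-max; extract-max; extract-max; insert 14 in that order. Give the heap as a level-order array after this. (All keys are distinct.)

[14, -10, -3, -18, -20, -19, -6]

insert -19:
  append -19 at index 9 → [15, 0, 11, -3, -10, 8, -20, -18, -6, -19] (no swap needed)
extract-max → returns 15:
  remove root 15; move last element -19 to root → [-19, 0, 11, -3, -10, 8, -20, -18, -6]
  -19 vs larger child 11 at index 2, swap → [11, 0, -19, -3, -10, 8, -20, -18, -6]
  -19 vs larger child 8 at index 5, swap → [11, 0, 8, -3, -10, -19, -20, -18, -6]
extract-max → returns 11:
  remove root 11; move last element -6 to root → [-6, 0, 8, -3, -10, -19, -20, -18]
  -6 vs larger child 8 at index 2, swap → [8, 0, -6, -3, -10, -19, -20, -18]
extract-max → returns 8:
  remove root 8; move last element -18 to root → [-18, 0, -6, -3, -10, -19, -20]
  -18 vs larger child 0 at index 1, swap → [0, -18, -6, -3, -10, -19, -20]
  -18 vs larger child -3 at index 3, swap → [0, -3, -6, -18, -10, -19, -20]
extract-max → returns 0:
  remove root 0; move last element -20 to root → [-20, -3, -6, -18, -10, -19]
  -20 vs larger child -3 at index 1, swap → [-3, -20, -6, -18, -10, -19]
  -20 vs larger child -10 at index 4, swap → [-3, -10, -6, -18, -20, -19]
insert 14:
  append 14 at index 6 → [-3, -10, -6, -18, -20, -19, 14]
  14 > parent -6 at index 2, swap → [-3, -10, 14, -18, -20, -19, -6]
  14 > parent -3 at index 0, swap → [14, -10, -3, -18, -20, -19, -6]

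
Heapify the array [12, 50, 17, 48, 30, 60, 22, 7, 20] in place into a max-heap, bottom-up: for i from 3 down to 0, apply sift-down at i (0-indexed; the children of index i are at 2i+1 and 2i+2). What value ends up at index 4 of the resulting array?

30

sift down from index 3: already satisfies heap property
sift down from index 2:
  17 vs larger child 60 at index 5, swap → [12, 50, 60, 48, 30, 17, 22, 7, 20]
sift down from index 1: already satisfies heap property
sift down from index 0:
  12 vs larger child 60 at index 2, swap → [60, 50, 12, 48, 30, 17, 22, 7, 20]
  12 vs larger child 22 at index 6, swap → [60, 50, 22, 48, 30, 17, 12, 7, 20]
resulting array: [60, 50, 22, 48, 30, 17, 12, 7, 20]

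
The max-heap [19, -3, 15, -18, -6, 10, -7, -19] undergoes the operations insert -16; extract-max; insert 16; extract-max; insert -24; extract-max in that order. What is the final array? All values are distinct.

[10, -3, -7, -16, -6, -18, -24, -19]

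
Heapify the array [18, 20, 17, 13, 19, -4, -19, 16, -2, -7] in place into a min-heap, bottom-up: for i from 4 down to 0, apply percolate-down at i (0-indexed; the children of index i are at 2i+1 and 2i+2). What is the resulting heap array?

[-19, -7, -4, -2, 19, 18, 17, 16, 13, 20]

sift down from index 4:
  19 vs only child -7 at index 9, swap → [18, 20, 17, 13, -7, -4, -19, 16, -2, 19]
sift down from index 3:
  13 vs smaller child -2 at index 8, swap → [18, 20, 17, -2, -7, -4, -19, 16, 13, 19]
sift down from index 2:
  17 vs smaller child -19 at index 6, swap → [18, 20, -19, -2, -7, -4, 17, 16, 13, 19]
sift down from index 1:
  20 vs smaller child -7 at index 4, swap → [18, -7, -19, -2, 20, -4, 17, 16, 13, 19]
  20 vs only child 19 at index 9, swap → [18, -7, -19, -2, 19, -4, 17, 16, 13, 20]
sift down from index 0:
  18 vs smaller child -19 at index 2, swap → [-19, -7, 18, -2, 19, -4, 17, 16, 13, 20]
  18 vs smaller child -4 at index 5, swap → [-19, -7, -4, -2, 19, 18, 17, 16, 13, 20]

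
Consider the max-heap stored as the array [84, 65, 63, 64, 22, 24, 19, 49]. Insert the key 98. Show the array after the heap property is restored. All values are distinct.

[98, 84, 63, 65, 22, 24, 19, 49, 64]

append 98 at index 8 → [84, 65, 63, 64, 22, 24, 19, 49, 98]
98 > parent 64 at index 3, swap → [84, 65, 63, 98, 22, 24, 19, 49, 64]
98 > parent 65 at index 1, swap → [84, 98, 63, 65, 22, 24, 19, 49, 64]
98 > parent 84 at index 0, swap → [98, 84, 63, 65, 22, 24, 19, 49, 64]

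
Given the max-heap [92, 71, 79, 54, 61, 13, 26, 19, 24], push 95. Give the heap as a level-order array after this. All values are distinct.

append 95 at index 9 → [92, 71, 79, 54, 61, 13, 26, 19, 24, 95]
95 > parent 61 at index 4, swap → [92, 71, 79, 54, 95, 13, 26, 19, 24, 61]
95 > parent 71 at index 1, swap → [92, 95, 79, 54, 71, 13, 26, 19, 24, 61]
95 > parent 92 at index 0, swap → [95, 92, 79, 54, 71, 13, 26, 19, 24, 61]

[95, 92, 79, 54, 71, 13, 26, 19, 24, 61]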